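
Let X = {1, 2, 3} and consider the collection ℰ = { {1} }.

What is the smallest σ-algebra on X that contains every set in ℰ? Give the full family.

Take S₀ = ℰ ∪ {∅, X} = { {}, {1}, X }.
Step 1. New:
  {2,3}  = ᶜ of {1}
  |family| = 4
Step 2: already closed under ᶜ and ∪.

Therefore σ(ℰ) = { {}, {1}, {2,3}, X } (|σ(ℰ)| = 4).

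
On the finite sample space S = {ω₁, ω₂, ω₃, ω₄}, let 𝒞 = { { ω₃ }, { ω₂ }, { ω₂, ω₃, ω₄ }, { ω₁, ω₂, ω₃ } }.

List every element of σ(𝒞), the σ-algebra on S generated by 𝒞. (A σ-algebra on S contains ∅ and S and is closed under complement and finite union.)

σ(𝒞) (16 sets): { {  }, { ω₁ }, { ω₂ }, { ω₃ }, { ω₄ }, { ω₁, ω₂ }, { ω₁, ω₃ }, { ω₁, ω₄ }, { ω₂, ω₃ }, { ω₂, ω₄ }, { ω₃, ω₄ }, { ω₁, ω₂, ω₃ }, { ω₁, ω₂, ω₄ }, { ω₁, ω₃, ω₄ }, { ω₂, ω₃, ω₄ }, S }

Check:
Start: 𝒞 ∪ {∅, S} = { {  }, { ω₂ }, { ω₃ }, { ω₁, ω₂, ω₃ }, { ω₂, ω₃, ω₄ }, S }.
Round 1: +5 →
  { ω₁ }  = complement { ω₂, ω₃, ω₄ }
  { ω₄ }  = complement { ω₁, ω₂, ω₃ }
  { ω₂, ω₃ }  = { ω₃ } ∪ { ω₂ }
  { ω₁, ω₂, ω₄ }  = complement { ω₃ }
  { ω₁, ω₃, ω₄ }  = complement { ω₂ }
  |family| = 11
Round 2: +5 →
  { ω₁, ω₂ }  = { ω₂ } ∪ { ω₁ }
  { ω₁, ω₃ }  = { ω₃ } ∪ { ω₁ }
  { ω₁, ω₄ }  = complement { ω₂, ω₃ }
  { ω₂, ω₄ }  = { ω₂ } ∪ { ω₄ }
  { ω₃, ω₄ }  = { ω₃ } ∪ { ω₄ }
  |family| = 16
Round 3 adds nothing — fixpoint reached.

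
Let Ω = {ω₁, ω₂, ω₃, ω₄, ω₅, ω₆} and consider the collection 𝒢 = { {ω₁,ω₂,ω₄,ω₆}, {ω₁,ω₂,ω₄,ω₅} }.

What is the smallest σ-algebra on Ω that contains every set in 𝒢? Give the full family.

|σ(𝒢)| = 16.  σ(𝒢) = { {}, {ω₃}, {ω₅}, {ω₆}, {ω₃,ω₅}, {ω₃,ω₆}, {ω₅,ω₆}, {ω₁,ω₂,ω₄}, {ω₃,ω₅,ω₆}, {ω₁,ω₂,ω₃,ω₄}, {ω₁,ω₂,ω₄,ω₅}, {ω₁,ω₂,ω₄,ω₆}, {ω₁,ω₂,ω₃,ω₄,ω₅}, {ω₁,ω₂,ω₃,ω₄,ω₆}, {ω₁,ω₂,ω₄,ω₅,ω₆}, Ω }

Trace:
Seed the family with 𝒢 together with ∅ and Ω: { {}, {ω₁,ω₂,ω₄,ω₅}, {ω₁,ω₂,ω₄,ω₆}, Ω }.
Round 1: +3 →
  {ω₃,ω₅}  = Ω∖{ω₁,ω₂,ω₄,ω₆}
  {ω₃,ω₆}  = Ω∖{ω₁,ω₂,ω₄,ω₅}
  {ω₁,ω₂,ω₄,ω₅,ω₆}  = {ω₁,ω₂,ω₄,ω₆} ∪ {ω₁,ω₂,ω₄,ω₅}
Round 2: +4 →
  {ω₃}  = Ω∖{ω₁,ω₂,ω₄,ω₅,ω₆}
  {ω₃,ω₅,ω₆}  = {ω₃,ω₆} ∪ {ω₃,ω₅}
  {ω₁,ω₂,ω₃,ω₄,ω₅}  = {ω₃,ω₅} ∪ {ω₁,ω₂,ω₄,ω₅}
  {ω₁,ω₂,ω₃,ω₄,ω₆}  = {ω₁,ω₂,ω₄,ω₆} ∪ {ω₃,ω₆}
Round 3 (3 new):
  {ω₅}  = Ω∖{ω₁,ω₂,ω₃,ω₄,ω₆}
  {ω₆}  = Ω∖{ω₁,ω₂,ω₃,ω₄,ω₅}
  {ω₁,ω₂,ω₄}  = Ω∖{ω₃,ω₅,ω₆}
Round 4: 2 new —
  {ω₅,ω₆}  = {ω₅} ∪ {ω₆}
  {ω₁,ω₂,ω₃,ω₄}  = {ω₃} ∪ {ω₁,ω₂,ω₄}
Round 5: closed — nothing new.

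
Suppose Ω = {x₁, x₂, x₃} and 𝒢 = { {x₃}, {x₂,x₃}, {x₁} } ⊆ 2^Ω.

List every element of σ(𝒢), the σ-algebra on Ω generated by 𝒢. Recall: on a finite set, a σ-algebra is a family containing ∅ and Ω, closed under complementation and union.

σ(𝒢) = { ∅, {x₁}, {x₂}, {x₃}, {x₁,x₂}, {x₁,x₃}, {x₂,x₃}, Ω }

Working:
Initial family (5 sets): { ∅, {x₁}, {x₃}, {x₂,x₃}, Ω }.
Iteration 1. New:
  {x₁,x₂}  = ᶜ of {x₃}
  {x₁,x₃}  = {x₃} ∪ {x₁}
  — 7 sets.
Iteration 2: 1 new —
  {x₂}  = ᶜ of {x₁,x₃}
  — 8 sets.
Iteration 3 adds nothing — fixpoint reached.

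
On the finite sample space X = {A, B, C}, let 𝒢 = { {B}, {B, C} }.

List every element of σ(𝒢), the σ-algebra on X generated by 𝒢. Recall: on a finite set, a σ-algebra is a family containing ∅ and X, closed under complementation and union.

σ(𝒢) (8 sets): { {}, {A}, {B}, {C}, {A, B}, {A, C}, {B, C}, X }

Derivation:
Take S₀ = 𝒢 ∪ {∅, X} = { {}, {B}, {B, C}, X }.
Step 1 adds 2:
  {A}  = X∖{B, C}
  {A, C}  = X∖{B}
  |family| = 6
Step 2 adds 1:
  {A, B}  = {B} ∪ {A}
  |family| = 7
Step 3 (1 new):
  {C}  = X∖{A, B}
  |family| = 8
Step 4: stable.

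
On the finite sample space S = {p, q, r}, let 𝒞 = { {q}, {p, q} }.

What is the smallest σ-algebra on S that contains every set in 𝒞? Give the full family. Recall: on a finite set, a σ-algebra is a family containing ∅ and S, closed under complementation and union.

Seed the family with 𝒞 together with ∅ and S: { {}, {q}, {p, q}, S }.
Round 1 adds 2:
  {r}  = ᶜ of {p, q}
  {p, r}  = ᶜ of {q}
Round 2. New:
  {q, r}  = {r} ∪ {q}
Round 3. New:
  {p}  = ᶜ of {q, r}
Round 4: stable.

Therefore σ(𝒞) = { {}, {p}, {q}, {r}, {p, q}, {p, r}, {q, r}, S } (|σ(𝒞)| = 8).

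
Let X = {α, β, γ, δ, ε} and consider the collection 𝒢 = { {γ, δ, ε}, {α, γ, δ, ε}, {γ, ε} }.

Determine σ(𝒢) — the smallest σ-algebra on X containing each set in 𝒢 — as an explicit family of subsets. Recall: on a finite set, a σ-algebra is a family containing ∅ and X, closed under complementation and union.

Answer: σ(𝒢) = { {}, {α}, {β}, {δ}, {α, β}, {α, δ}, {β, δ}, {γ, ε}, {α, β, δ}, {α, γ, ε}, {β, γ, ε}, {γ, δ, ε}, {α, β, γ, ε}, {α, γ, δ, ε}, {β, γ, δ, ε}, X }

Derivation:
Take S₀ = 𝒢 ∪ {∅, X} = { {}, {γ, ε}, {γ, δ, ε}, {α, γ, δ, ε}, X }.
Iteration 1: 3 new —
  {β}  = ᶜ of {α, γ, δ, ε}
  {α, β}  = ᶜ of {γ, δ, ε}
  {α, β, δ}  = ᶜ of {γ, ε}
Iteration 2: +3 →
  {β, γ, ε}  = {γ, ε} ∪ {β}
  {α, β, γ, ε}  = {γ, ε} ∪ {α, β}
  {β, γ, δ, ε}  = {β} ∪ {γ, δ, ε}
Iteration 3 adds 3:
  {α}  = ᶜ of {β, γ, δ, ε}
  {δ}  = ᶜ of {α, β, γ, ε}
  {α, δ}  = ᶜ of {β, γ, ε}
Iteration 4: 2 new —
  {β, δ}  = {δ} ∪ {β}
  {α, γ, ε}  = {γ, ε} ∪ {α}
Iteration 5: already closed under ᶜ and ∪.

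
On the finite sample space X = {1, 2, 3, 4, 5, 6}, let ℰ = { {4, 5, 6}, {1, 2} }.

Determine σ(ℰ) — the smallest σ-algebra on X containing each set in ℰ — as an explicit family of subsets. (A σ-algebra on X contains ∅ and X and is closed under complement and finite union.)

Take S₀ = ℰ ∪ {∅, X} = { ∅, {1, 2}, {4, 5, 6}, X }.
Step 1: +3 →
  {1, 2, 3}  = X∖{4, 5, 6}
  {3, 4, 5, 6}  = X∖{1, 2}
  {1, 2, 4, 5, 6}  = {1, 2} ∪ {4, 5, 6}
  |family| = 7
Step 2 adds 1:
  {3}  = X∖{1, 2, 4, 5, 6}
  |family| = 8
Step 3 adds nothing — fixpoint reached.

|σ(ℰ)| = 8.  σ(ℰ) = { ∅, {3}, {1, 2}, {1, 2, 3}, {4, 5, 6}, {3, 4, 5, 6}, {1, 2, 4, 5, 6}, X }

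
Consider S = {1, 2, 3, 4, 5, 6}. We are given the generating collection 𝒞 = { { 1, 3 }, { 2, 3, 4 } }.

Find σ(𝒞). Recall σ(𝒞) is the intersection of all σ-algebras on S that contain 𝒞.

σ(𝒞) = { {  }, { 1 }, { 3 }, { 1, 3 }, { 2, 4 }, { 5, 6 }, { 1, 2, 4 }, { 1, 5, 6 }, { 2, 3, 4 }, { 3, 5, 6 }, { 1, 2, 3, 4 }, { 1, 3, 5, 6 }, { 2, 4, 5, 6 }, { 1, 2, 4, 5, 6 }, { 2, 3, 4, 5, 6 }, S }

Trace:
Seed the family with 𝒞 together with ∅ and S: { {  }, { 1, 3 }, { 2, 3, 4 }, S }.
Step 1: +3 →
  { 1, 5, 6 }  = S∖{ 2, 3, 4 }
  { 1, 2, 3, 4 }  = { 1, 3 } ∪ { 2, 3, 4 }
  { 2, 4, 5, 6 }  = S∖{ 1, 3 }
Step 2. New:
  { 5, 6 }  = S∖{ 1, 2, 3, 4 }
  { 1, 3, 5, 6 }  = { 1, 5, 6 } ∪ { 1, 3 }
  { 1, 2, 4, 5, 6 }  = { 2, 4, 5, 6 } ∪ { 1, 5, 6 }
  { 2, 3, 4, 5, 6 }  = { 2, 4, 5, 6 } ∪ { 2, 3, 4 }
Step 3: 3 new —
  { 1 }  = S∖{ 2, 3, 4, 5, 6 }
  { 3 }  = S∖{ 1, 2, 4, 5, 6 }
  { 2, 4 }  = S∖{ 1, 3, 5, 6 }
Step 4. New:
  { 1, 2, 4 }  = { 2, 4 } ∪ { 1 }
  { 3, 5, 6 }  = { 3 } ∪ { 5, 6 }
Step 5: closed — nothing new.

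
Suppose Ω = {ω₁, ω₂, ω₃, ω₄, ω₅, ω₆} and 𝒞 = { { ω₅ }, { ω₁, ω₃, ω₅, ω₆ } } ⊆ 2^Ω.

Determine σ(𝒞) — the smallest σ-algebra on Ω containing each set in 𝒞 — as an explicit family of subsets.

Take S₀ = 𝒞 ∪ {∅, Ω} = { {}, { ω₅ }, { ω₁, ω₃, ω₅, ω₆ }, Ω }.
Pass 1. New:
  { ω₂, ω₄ }  = complement { ω₁, ω₃, ω₅, ω₆ }
  { ω₁, ω₂, ω₃, ω₄, ω₆ }  = complement { ω₅ }
Pass 2: 1 new —
  { ω₂, ω₄, ω₅ }  = { ω₂, ω₄ } ∪ { ω₅ }
Pass 3: +1 →
  { ω₁, ω₃, ω₆ }  = complement { ω₂, ω₄, ω₅ }
Pass 4: no new sets; the family is a σ-algebra.

σ(𝒞) = { {}, { ω₅ }, { ω₂, ω₄ }, { ω₁, ω₃, ω₆ }, { ω₂, ω₄, ω₅ }, { ω₁, ω₃, ω₅, ω₆ }, { ω₁, ω₂, ω₃, ω₄, ω₆ }, Ω }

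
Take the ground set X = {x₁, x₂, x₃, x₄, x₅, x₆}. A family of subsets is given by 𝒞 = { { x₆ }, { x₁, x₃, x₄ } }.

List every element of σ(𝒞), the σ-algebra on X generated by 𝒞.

σ(𝒞) (8 sets): { ∅, { x₆ }, { x₂, x₅ }, { x₁, x₃, x₄ }, { x₂, x₅, x₆ }, { x₁, x₃, x₄, x₆ }, { x₁, x₂, x₃, x₄, x₅ }, X }

Trace:
Initial family (4 sets): { ∅, { x₆ }, { x₁, x₃, x₄ }, X }.
Pass 1 (3 new):
  { x₂, x₅, x₆ }  = X∖{ x₁, x₃, x₄ }
  { x₁, x₃, x₄, x₆ }  = { x₁, x₃, x₄ } ∪ { x₆ }
  { x₁, x₂, x₃, x₄, x₅ }  = X∖{ x₆ }
  — 7 sets.
Pass 2 (1 new):
  { x₂, x₅ }  = X∖{ x₁, x₃, x₄, x₆ }
  — 8 sets.
Pass 3: no new sets; the family is a σ-algebra.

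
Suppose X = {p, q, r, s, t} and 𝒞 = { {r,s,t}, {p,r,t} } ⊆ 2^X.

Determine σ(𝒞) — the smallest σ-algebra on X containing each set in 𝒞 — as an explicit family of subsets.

σ(𝒞) (16 sets): { {}, {p}, {q}, {s}, {p,q}, {p,s}, {q,s}, {r,t}, {p,q,s}, {p,r,t}, {q,r,t}, {r,s,t}, {p,q,r,t}, {p,r,s,t}, {q,r,s,t}, X }

Trace:
Take S₀ = 𝒞 ∪ {∅, X} = { {}, {p,r,t}, {r,s,t}, X }.
Pass 1. New:
  {p,q}  = complement {r,s,t}
  {q,s}  = complement {p,r,t}
  {p,r,s,t}  = {p,r,t} ∪ {r,s,t}
  (now 7)
Pass 2 (4 new):
  {q}  = complement {p,r,s,t}
  {p,q,s}  = {p,q} ∪ {q,s}
  {p,q,r,t}  = {p,q} ∪ {p,r,t}
  {q,r,s,t}  = {r,s,t} ∪ {q,s}
  (now 11)
Pass 3 (3 new):
  {p}  = complement {q,r,s,t}
  {s}  = complement {p,q,r,t}
  {r,t}  = complement {p,q,s}
  (now 14)
Pass 4 adds 2:
  {p,s}  = {s} ∪ {p}
  {q,r,t}  = {q} ∪ {r,t}
  (now 16)
Pass 5: already closed under ᶜ and ∪.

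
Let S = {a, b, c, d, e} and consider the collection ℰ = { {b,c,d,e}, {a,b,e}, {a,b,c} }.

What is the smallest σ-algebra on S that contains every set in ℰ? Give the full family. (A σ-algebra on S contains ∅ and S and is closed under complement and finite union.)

Start: ℰ ∪ {∅, S} = { {}, {a,b,c}, {a,b,e}, {b,c,d,e}, S }.
Step 1 adds 4:
  {a}  = ᶜ of {b,c,d,e}
  {c,d}  = ᶜ of {a,b,e}
  {d,e}  = ᶜ of {a,b,c}
  {a,b,c,e}  = {a,b,e} ∪ {a,b,c}
  |family| = 9
Step 2: 6 new —
  {d}  = ᶜ of {a,b,c,e}
  {a,c,d}  = {c,d} ∪ {a}
  {a,d,e}  = {d,e} ∪ {a}
  {c,d,e}  = {c,d} ∪ {d,e}
  {a,b,c,d}  = {c,d} ∪ {a,b,c}
  {a,b,d,e}  = {d,e} ∪ {a,b,e}
  |family| = 15
Step 3: 7 new —
  {c}  = ᶜ of {a,b,d,e}
  {e}  = ᶜ of {a,b,c,d}
  {a,b}  = ᶜ of {c,d,e}
  {a,d}  = {d} ∪ {a}
  {b,c}  = ᶜ of {a,d,e}
  {b,e}  = ᶜ of {a,c,d}
  {a,c,d,e}  = {d,e} ∪ {a,c,d}
  |family| = 22
Step 4. New:
  {b}  = ᶜ of {a,c,d,e}
  {a,c}  = {c} ∪ {a}
  {a,e}  = {e} ∪ {a}
  {c,e}  = {e} ∪ {c}
  {a,b,d}  = {a,d} ∪ {a,b}
  {b,c,d}  = {c,d} ∪ {b,c}
  {b,c,e}  = ᶜ of {a,d}
  {b,d,e}  = {b,e} ∪ {d,e}
  |family| = 30
Step 5. New:
  {b,d}  = {b} ∪ {d}
  {a,c,e}  = {e} ∪ {a,c}
  |family| = 32
After Step 6 the family is unchanged; done.

σ(ℰ) = { {}, {a}, {b}, {c}, {d}, {e}, {a,b}, {a,c}, {a,d}, {a,e}, {b,c}, {b,d}, {b,e}, {c,d}, {c,e}, {d,e}, {a,b,c}, {a,b,d}, {a,b,e}, {a,c,d}, {a,c,e}, {a,d,e}, {b,c,d}, {b,c,e}, {b,d,e}, {c,d,e}, {a,b,c,d}, {a,b,c,e}, {a,b,d,e}, {a,c,d,e}, {b,c,d,e}, S }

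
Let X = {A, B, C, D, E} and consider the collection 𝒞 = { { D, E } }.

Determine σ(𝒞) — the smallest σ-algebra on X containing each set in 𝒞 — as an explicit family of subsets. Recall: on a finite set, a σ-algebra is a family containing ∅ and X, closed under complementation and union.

|σ(𝒞)| = 4.  σ(𝒞) = { {  }, { D, E }, { A, B, C }, X }

Check:
Take S₀ = 𝒞 ∪ {∅, X} = { {  }, { D, E }, X }.
Step 1 adds 1:
  { A, B, C }  = { D, E }ᶜ
  — 4 sets.
Step 2: already closed under ᶜ and ∪.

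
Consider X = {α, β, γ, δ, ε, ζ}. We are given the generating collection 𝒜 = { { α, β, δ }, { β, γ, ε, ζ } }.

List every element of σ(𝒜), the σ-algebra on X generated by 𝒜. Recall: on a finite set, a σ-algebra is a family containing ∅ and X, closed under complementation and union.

Initial family (4 sets): { {}, { α, β, δ }, { β, γ, ε, ζ }, X }.
Pass 1 adds 2:
  { α, δ }  = complement { β, γ, ε, ζ }
  { γ, ε, ζ }  = complement { α, β, δ }
  |family| = 6
Pass 2. New:
  { α, γ, δ, ε, ζ }  = { α, δ } ∪ { γ, ε, ζ }
  |family| = 7
Pass 3. New:
  { β }  = complement { α, γ, δ, ε, ζ }
  |family| = 8
Pass 4: stable.

Hence σ(𝒜) has 8 members: { {}, { β }, { α, δ }, { α, β, δ }, { γ, ε, ζ }, { β, γ, ε, ζ }, { α, γ, δ, ε, ζ }, X }.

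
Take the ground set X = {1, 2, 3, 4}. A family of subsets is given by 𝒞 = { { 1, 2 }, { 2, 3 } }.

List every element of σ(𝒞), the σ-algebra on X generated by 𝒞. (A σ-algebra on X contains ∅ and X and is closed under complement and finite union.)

Take S₀ = 𝒞 ∪ {∅, X} = { {  }, { 1, 2 }, { 2, 3 }, X }.
Round 1. New:
  { 1, 4 }  = ᶜ of { 2, 3 }
  { 3, 4 }  = ᶜ of { 1, 2 }
  { 1, 2, 3 }  = { 1, 2 } ∪ { 2, 3 }
  (now 7)
Round 2 adds 4:
  { 4 }  = ᶜ of { 1, 2, 3 }
  { 1, 2, 4 }  = { 1, 4 } ∪ { 1, 2 }
  { 1, 3, 4 }  = { 3, 4 } ∪ { 1, 4 }
  { 2, 3, 4 }  = { 3, 4 } ∪ { 2, 3 }
  (now 11)
Round 3. New:
  { 1 }  = ᶜ of { 2, 3, 4 }
  { 2 }  = ᶜ of { 1, 3, 4 }
  { 3 }  = ᶜ of { 1, 2, 4 }
  (now 14)
Round 4: +2 →
  { 1, 3 }  = { 3 } ∪ { 1 }
  { 2, 4 }  = { 4 } ∪ { 2 }
  (now 16)
Round 5: already closed under ᶜ and ∪.

|σ(𝒞)| = 16.  σ(𝒞) = { {  }, { 1 }, { 2 }, { 3 }, { 4 }, { 1, 2 }, { 1, 3 }, { 1, 4 }, { 2, 3 }, { 2, 4 }, { 3, 4 }, { 1, 2, 3 }, { 1, 2, 4 }, { 1, 3, 4 }, { 2, 3, 4 }, X }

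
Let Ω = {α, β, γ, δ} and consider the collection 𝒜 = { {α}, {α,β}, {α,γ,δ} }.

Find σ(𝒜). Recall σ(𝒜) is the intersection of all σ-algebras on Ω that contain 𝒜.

Seed the family with 𝒜 together with ∅ and Ω: { {}, {α}, {α,β}, {α,γ,δ}, Ω }.
Round 1: +3 →
  {β}  = complement {α,γ,δ}
  {γ,δ}  = complement {α,β}
  {β,γ,δ}  = complement {α}
  |family| = 8
Round 2 adds nothing — fixpoint reached.

|σ(𝒜)| = 8.  σ(𝒜) = { {}, {α}, {β}, {α,β}, {γ,δ}, {α,γ,δ}, {β,γ,δ}, Ω }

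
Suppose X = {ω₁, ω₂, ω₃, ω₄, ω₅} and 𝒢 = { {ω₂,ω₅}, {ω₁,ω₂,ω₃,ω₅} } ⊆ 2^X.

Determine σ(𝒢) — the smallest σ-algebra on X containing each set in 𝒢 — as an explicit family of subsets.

|σ(𝒢)| = 8.  σ(𝒢) = { {}, {ω₄}, {ω₁,ω₃}, {ω₂,ω₅}, {ω₁,ω₃,ω₄}, {ω₂,ω₄,ω₅}, {ω₁,ω₂,ω₃,ω₅}, X }

Derivation:
Initial family (4 sets): { {}, {ω₂,ω₅}, {ω₁,ω₂,ω₃,ω₅}, X }.
Step 1 (2 new):
  {ω₄}  = X∖{ω₁,ω₂,ω₃,ω₅}
  {ω₁,ω₃,ω₄}  = X∖{ω₂,ω₅}
  — 6 sets.
Step 2 adds 1:
  {ω₂,ω₄,ω₅}  = {ω₂,ω₅} ∪ {ω₄}
  — 7 sets.
Step 3. New:
  {ω₁,ω₃}  = X∖{ω₂,ω₄,ω₅}
  — 8 sets.
Step 4: stable.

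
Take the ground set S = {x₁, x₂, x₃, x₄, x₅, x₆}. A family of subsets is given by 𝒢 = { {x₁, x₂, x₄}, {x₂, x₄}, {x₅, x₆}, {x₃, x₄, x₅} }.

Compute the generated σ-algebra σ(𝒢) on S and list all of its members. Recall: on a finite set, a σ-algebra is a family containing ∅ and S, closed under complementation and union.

σ(𝒢) (64 sets): { ∅, {x₁}, {x₂}, {x₃}, {x₄}, {x₅}, {x₆}, {x₁, x₂}, {x₁, x₃}, {x₁, x₄}, {x₁, x₅}, {x₁, x₆}, {x₂, x₃}, {x₂, x₄}, {x₂, x₅}, {x₂, x₆}, {x₃, x₄}, {x₃, x₅}, {x₃, x₆}, {x₄, x₅}, {x₄, x₆}, {x₅, x₆}, {x₁, x₂, x₃}, {x₁, x₂, x₄}, {x₁, x₂, x₅}, {x₁, x₂, x₆}, {x₁, x₃, x₄}, {x₁, x₃, x₅}, {x₁, x₃, x₆}, {x₁, x₄, x₅}, {x₁, x₄, x₆}, {x₁, x₅, x₆}, {x₂, x₃, x₄}, {x₂, x₃, x₅}, {x₂, x₃, x₆}, {x₂, x₄, x₅}, {x₂, x₄, x₆}, {x₂, x₅, x₆}, {x₃, x₄, x₅}, {x₃, x₄, x₆}, {x₃, x₅, x₆}, {x₄, x₅, x₆}, {x₁, x₂, x₃, x₄}, {x₁, x₂, x₃, x₅}, {x₁, x₂, x₃, x₆}, {x₁, x₂, x₄, x₅}, {x₁, x₂, x₄, x₆}, {x₁, x₂, x₅, x₆}, {x₁, x₃, x₄, x₅}, {x₁, x₃, x₄, x₆}, {x₁, x₃, x₅, x₆}, {x₁, x₄, x₅, x₆}, {x₂, x₃, x₄, x₅}, {x₂, x₃, x₄, x₆}, {x₂, x₃, x₅, x₆}, {x₂, x₄, x₅, x₆}, {x₃, x₄, x₅, x₆}, {x₁, x₂, x₃, x₄, x₅}, {x₁, x₂, x₃, x₄, x₆}, {x₁, x₂, x₃, x₅, x₆}, {x₁, x₂, x₄, x₅, x₆}, {x₁, x₃, x₄, x₅, x₆}, {x₂, x₃, x₄, x₅, x₆}, S }

Trace:
Initial family (6 sets): { ∅, {x₂, x₄}, {x₅, x₆}, {x₁, x₂, x₄}, {x₃, x₄, x₅}, S }.
Pass 1. New:
  {x₁, x₂, x₆}  = complement {x₃, x₄, x₅}
  {x₃, x₅, x₆}  = complement {x₁, x₂, x₄}
  {x₁, x₂, x₃, x₄}  = complement {x₅, x₆}
  {x₁, x₃, x₅, x₆}  = complement {x₂, x₄}
  {x₂, x₃, x₄, x₅}  = {x₃, x₄, x₅} ∪ {x₂, x₄}
  {x₂, x₄, x₅, x₆}  = {x₅, x₆} ∪ {x₂, x₄}
  {x₃, x₄, x₅, x₆}  = {x₃, x₄, x₅} ∪ {x₅, x₆}
  {x₁, x₂, x₃, x₄, x₅}  = {x₃, x₄, x₅} ∪ {x₁, x₂, x₄}
  {x₁, x₂, x₄, x₅, x₆}  = {x₅, x₆} ∪ {x₁, x₂, x₄}
  |family| = 15
Pass 2: +11 →
  {x₃}  = complement {x₁, x₂, x₄, x₅, x₆}
  {x₆}  = complement {x₁, x₂, x₃, x₄, x₅}
  {x₁, x₂}  = complement {x₃, x₄, x₅, x₆}
  {x₁, x₃}  = complement {x₂, x₄, x₅, x₆}
  {x₁, x₆}  = complement {x₂, x₃, x₄, x₅}
  {x₁, x₂, x₄, x₆}  = {x₁, x₂, x₄} ∪ {x₁, x₂, x₆}
  {x₁, x₂, x₅, x₆}  = {x₅, x₆} ∪ {x₁, x₂, x₆}
  {x₁, x₂, x₃, x₄, x₆}  = {x₁, x₂, x₆} ∪ {x₁, x₂, x₃, x₄}
  {x₁, x₂, x₃, x₅, x₆}  = {x₁, x₃, x₅, x₆} ∪ {x₁, x₂, x₆}
  {x₁, x₃, x₄, x₅, x₆}  = {x₁, x₃, x₅, x₆} ∪ {x₃, x₄, x₅}
  {x₂, x₃, x₄, x₅, x₆}  = {x₃, x₄, x₅} ∪ {x₂, x₄, x₅, x₆}
  |family| = 26
Pass 3 adds 14:
  {x₁}  = complement {x₂, x₃, x₄, x₅, x₆}
  {x₂}  = complement {x₁, x₃, x₄, x₅, x₆}
  {x₄}  = complement {x₁, x₂, x₃, x₅, x₆}
  {x₅}  = complement {x₁, x₂, x₃, x₄, x₆}
  {x₃, x₄}  = complement {x₁, x₂, x₅, x₆}
  {x₃, x₅}  = complement {x₁, x₂, x₄, x₆}
  {x₃, x₆}  = {x₆} ∪ {x₃}
  {x₁, x₂, x₃}  = {x₁, x₃} ∪ {x₁, x₂}
  {x₁, x₃, x₆}  = {x₁, x₆} ∪ {x₁, x₃}
  {x₁, x₅, x₆}  = {x₅, x₆} ∪ {x₁, x₆}
  {x₂, x₃, x₄}  = {x₂, x₄} ∪ {x₃}
  {x₂, x₄, x₆}  = {x₂, x₄} ∪ {x₆}
  {x₁, x₂, x₃, x₆}  = {x₁, x₃} ∪ {x₁, x₂, x₆}
  {x₁, x₃, x₄, x₅}  = {x₃, x₄, x₅} ∪ {x₁, x₃}
  |family| = 40
Pass 4 adds 23:
  {x₁, x₄}  = {x₄} ∪ {x₁}
  {x₁, x₅}  = {x₁} ∪ {x₅}
  {x₂, x₃}  = {x₂} ∪ {x₃}
  {x₂, x₅}  = {x₂} ∪ {x₅}
  {x₂, x₆}  = complement {x₁, x₃, x₄, x₅}
  {x₄, x₅}  = complement {x₁, x₂, x₃, x₆}
  {x₄, x₆}  = {x₄} ∪ {x₆}
  {x₁, x₂, x₅}  = {x₁, x₂} ∪ {x₅}
  {x₁, x₃, x₄}  = {x₃, x₄} ∪ {x₁, x₃}
  {x₁, x₃, x₅}  = complement {x₂, x₄, x₆}
  {x₁, x₄, x₆}  = {x₁, x₆} ∪ {x₄}
  {x₂, x₃, x₅}  = {x₂} ∪ {x₃, x₅}
  {x₂, x₃, x₆}  = {x₂} ∪ {x₃, x₆}
  {x₂, x₄, x₅}  = complement {x₁, x₃, x₆}
  {x₂, x₅, x₆}  = {x₂} ∪ {x₅, x₆}
  {x₃, x₄, x₆}  = {x₃, x₄} ∪ {x₃, x₆}
  {x₄, x₅, x₆}  = complement {x₁, x₂, x₃}
  {x₁, x₂, x₃, x₅}  = {x₃, x₅} ∪ {x₁, x₂, x₃}
  {x₁, x₂, x₄, x₅}  = complement {x₃, x₆}
  {x₁, x₃, x₄, x₆}  = {x₃, x₄} ∪ {x₁, x₃, x₆}
  {x₁, x₄, x₅, x₆}  = {x₁, x₅, x₆} ∪ {x₄}
  {x₂, x₃, x₄, x₆}  = {x₂, x₄, x₆} ∪ {x₃, x₄}
  {x₂, x₃, x₅, x₆}  = {x₂} ∪ {x₃, x₅, x₆}
  |family| = 63
Pass 5: +1 →
  {x₁, x₄, x₅}  = complement {x₂, x₃, x₆}
  |family| = 64
Pass 6: no new sets; the family is a σ-algebra.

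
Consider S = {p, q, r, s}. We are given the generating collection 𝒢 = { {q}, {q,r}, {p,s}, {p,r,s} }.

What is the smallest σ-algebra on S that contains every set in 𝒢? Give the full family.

σ(𝒢) (8 sets): { {}, {q}, {r}, {p,s}, {q,r}, {p,q,s}, {p,r,s}, S }

Trace:
Start: 𝒢 ∪ {∅, S} = { {}, {q}, {p,s}, {q,r}, {p,r,s}, S }.
Pass 1: +1 →
  {p,q,s}  = {p,s} ∪ {q}
  (now 7)
Pass 2 (1 new):
  {r}  = S∖{p,q,s}
  (now 8)
Pass 3: stable.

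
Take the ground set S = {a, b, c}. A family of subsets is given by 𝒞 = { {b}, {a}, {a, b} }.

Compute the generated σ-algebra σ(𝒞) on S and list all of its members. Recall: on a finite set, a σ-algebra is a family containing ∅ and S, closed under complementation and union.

σ(𝒞) (8 sets): { {}, {a}, {b}, {c}, {a, b}, {a, c}, {b, c}, S }

Derivation:
Start: 𝒞 ∪ {∅, S} = { {}, {a}, {b}, {a, b}, S }.
Pass 1. New:
  {c}  = S∖{a, b}
  {a, c}  = S∖{b}
  {b, c}  = S∖{a}
  (now 8)
After Pass 2 the family is unchanged; done.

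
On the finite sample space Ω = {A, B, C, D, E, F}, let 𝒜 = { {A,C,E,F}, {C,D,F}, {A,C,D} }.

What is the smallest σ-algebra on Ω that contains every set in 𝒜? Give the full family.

σ(𝒜) = { ∅, {A}, {B}, {C}, {D}, {E}, {F}, {A,B}, {A,C}, {A,D}, {A,E}, {A,F}, {B,C}, {B,D}, {B,E}, {B,F}, {C,D}, {C,E}, {C,F}, {D,E}, {D,F}, {E,F}, {A,B,C}, {A,B,D}, {A,B,E}, {A,B,F}, {A,C,D}, {A,C,E}, {A,C,F}, {A,D,E}, {A,D,F}, {A,E,F}, {B,C,D}, {B,C,E}, {B,C,F}, {B,D,E}, {B,D,F}, {B,E,F}, {C,D,E}, {C,D,F}, {C,E,F}, {D,E,F}, {A,B,C,D}, {A,B,C,E}, {A,B,C,F}, {A,B,D,E}, {A,B,D,F}, {A,B,E,F}, {A,C,D,E}, {A,C,D,F}, {A,C,E,F}, {A,D,E,F}, {B,C,D,E}, {B,C,D,F}, {B,C,E,F}, {B,D,E,F}, {C,D,E,F}, {A,B,C,D,E}, {A,B,C,D,F}, {A,B,C,E,F}, {A,B,D,E,F}, {A,C,D,E,F}, {B,C,D,E,F}, Ω }

Working:
Initial family (5 sets): { ∅, {A,C,D}, {C,D,F}, {A,C,E,F}, Ω }.
Pass 1: +5 →
  {B,D}  = {A,C,E,F}ᶜ
  {A,B,E}  = {C,D,F}ᶜ
  {B,E,F}  = {A,C,D}ᶜ
  {A,C,D,F}  = {A,C,D} ∪ {C,D,F}
  {A,C,D,E,F}  = {A,C,E,F} ∪ {A,C,D}
  |family| = 10
Pass 2. New:
  {B}  = {A,C,D,E,F}ᶜ
  {B,E}  = {A,C,D,F}ᶜ
  {A,B,C,D}  = {A,C,D} ∪ {B,D}
  {A,B,D,E}  = {A,B,E} ∪ {B,D}
  {A,B,E,F}  = {B,E,F} ∪ {A,B,E}
  {B,C,D,F}  = {C,D,F} ∪ {B,D}
  {B,D,E,F}  = {B,E,F} ∪ {B,D}
  {A,B,C,D,E}  = {A,B,E} ∪ {A,C,D}
  {A,B,C,D,F}  = {A,C,D,F} ∪ {B,D}
  {A,B,C,E,F}  = {A,C,E,F} ∪ {B,E,F}
  {B,C,D,E,F}  = {B,E,F} ∪ {C,D,F}
  |family| = 21
Pass 3. New:
  {A}  = {B,C,D,E,F}ᶜ
  {D}  = {A,B,C,E,F}ᶜ
  {E}  = {A,B,C,D,F}ᶜ
  {F}  = {A,B,C,D,E}ᶜ
  {A,C}  = {B,D,E,F}ᶜ
  {A,E}  = {B,C,D,F}ᶜ
  {C,D}  = {A,B,E,F}ᶜ
  {C,F}  = {A,B,D,E}ᶜ
  {E,F}  = {A,B,C,D}ᶜ
  {B,D,E}  = {B,E} ∪ {B,D}
  {A,B,D,E,F}  = {B,D} ∪ {A,B,E,F}
  |family| = 32
Pass 4. New:
  {C}  = {A,B,D,E,F}ᶜ
  {A,B}  = {A} ∪ {B}
  {A,D}  = {A} ∪ {D}
  {A,F}  = {A} ∪ {F}
  {B,F}  = {B} ∪ {F}
  {D,E}  = {E} ∪ {D}
  {D,F}  = {F} ∪ {D}
  {A,B,C}  = {B} ∪ {A,C}
  {A,B,D}  = {A} ∪ {B,D}
  {A,C,E}  = {E} ∪ {A,C}
  {A,C,F}  = {B,D,E}ᶜ
  {A,D,E}  = {A,E} ∪ {D}
  {A,E,F}  = {E,F} ∪ {A}
  {B,C,D}  = {C,D} ∪ {B}
  {B,C,F}  = {B} ∪ {C,F}
  {B,D,F}  = {F} ∪ {B,D}
  {C,D,E}  = {C,D} ∪ {E}
  {C,E,F}  = {E,F} ∪ {C,F}
  {D,E,F}  = {E,F} ∪ {D}
  {A,B,C,E}  = {B,E} ∪ {A,C}
  {A,C,D,E}  = {C,D} ∪ {A,E}
  {B,C,D,E}  = {B,E} ∪ {C,D}
  {B,C,E,F}  = {B,E} ∪ {C,F}
  {C,D,E,F}  = {C,D} ∪ {E,F}
  |family| = 56
Pass 5: +8 →
  {B,C}  = {B} ∪ {C}
  {C,E}  = {E} ∪ {C}
  {A,B,F}  = {C,D,E}ᶜ
  {A,D,F}  = {A,F} ∪ {A,D}
  {B,C,E}  = {B,E} ∪ {C}
  {A,B,C,F}  = {D,E}ᶜ
  {A,B,D,F}  = {B,D,F} ∪ {A,F}
  {A,D,E,F}  = {E,F} ∪ {A,D}
  |family| = 64
Pass 6: no new sets; the family is a σ-algebra.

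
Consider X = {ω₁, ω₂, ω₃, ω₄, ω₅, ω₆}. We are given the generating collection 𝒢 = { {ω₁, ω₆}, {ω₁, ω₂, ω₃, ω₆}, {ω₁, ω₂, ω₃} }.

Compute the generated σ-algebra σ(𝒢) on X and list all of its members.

Begin from { ∅, {ω₁, ω₆}, {ω₁, ω₂, ω₃}, {ω₁, ω₂, ω₃, ω₆}, X } (that is, 𝒢 plus ∅ and X).
Step 1: +3 →
  {ω₄, ω₅}  = complement {ω₁, ω₂, ω₃, ω₆}
  {ω₄, ω₅, ω₆}  = complement {ω₁, ω₂, ω₃}
  {ω₂, ω₃, ω₄, ω₅}  = complement {ω₁, ω₆}
Step 2: 3 new —
  {ω₁, ω₄, ω₅, ω₆}  = {ω₄, ω₅} ∪ {ω₁, ω₆}
  {ω₁, ω₂, ω₃, ω₄, ω₅}  = {ω₄, ω₅} ∪ {ω₁, ω₂, ω₃}
  {ω₂, ω₃, ω₄, ω₅, ω₆}  = {ω₂, ω₃, ω₄, ω₅} ∪ {ω₄, ω₅, ω₆}
Step 3. New:
  {ω₁}  = complement {ω₂, ω₃, ω₄, ω₅, ω₆}
  {ω₆}  = complement {ω₁, ω₂, ω₃, ω₄, ω₅}
  {ω₂, ω₃}  = complement {ω₁, ω₄, ω₅, ω₆}
Step 4: +2 →
  {ω₁, ω₄, ω₅}  = {ω₄, ω₅} ∪ {ω₁}
  {ω₂, ω₃, ω₆}  = {ω₂, ω₃} ∪ {ω₆}
Step 5: no new sets; the family is a σ-algebra.

Hence σ(𝒢) has 16 members: { ∅, {ω₁}, {ω₆}, {ω₁, ω₆}, {ω₂, ω₃}, {ω₄, ω₅}, {ω₁, ω₂, ω₃}, {ω₁, ω₄, ω₅}, {ω₂, ω₃, ω₆}, {ω₄, ω₅, ω₆}, {ω₁, ω₂, ω₃, ω₆}, {ω₁, ω₄, ω₅, ω₆}, {ω₂, ω₃, ω₄, ω₅}, {ω₁, ω₂, ω₃, ω₄, ω₅}, {ω₂, ω₃, ω₄, ω₅, ω₆}, X }.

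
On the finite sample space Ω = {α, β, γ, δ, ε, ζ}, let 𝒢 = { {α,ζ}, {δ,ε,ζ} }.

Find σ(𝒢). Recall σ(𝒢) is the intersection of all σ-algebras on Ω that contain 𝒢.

Begin from { ∅, {α,ζ}, {δ,ε,ζ}, Ω } (that is, 𝒢 plus ∅ and Ω).
Iteration 1: 3 new —
  {α,β,γ}  = Ω∖{δ,ε,ζ}
  {α,δ,ε,ζ}  = {δ,ε,ζ} ∪ {α,ζ}
  {β,γ,δ,ε}  = Ω∖{α,ζ}
  (now 7)
Iteration 2: 4 new —
  {β,γ}  = Ω∖{α,δ,ε,ζ}
  {α,β,γ,ζ}  = {α,β,γ} ∪ {α,ζ}
  {α,β,γ,δ,ε}  = {α,β,γ} ∪ {β,γ,δ,ε}
  {β,γ,δ,ε,ζ}  = {β,γ,δ,ε} ∪ {δ,ε,ζ}
  (now 11)
Iteration 3: 3 new —
  {α}  = Ω∖{β,γ,δ,ε,ζ}
  {ζ}  = Ω∖{α,β,γ,δ,ε}
  {δ,ε}  = Ω∖{α,β,γ,ζ}
  (now 14)
Iteration 4 adds 2:
  {α,δ,ε}  = {δ,ε} ∪ {α}
  {β,γ,ζ}  = {β,γ} ∪ {ζ}
  (now 16)
Iteration 5: already closed under ᶜ and ∪.

Hence σ(𝒢) has 16 members: { ∅, {α}, {ζ}, {α,ζ}, {β,γ}, {δ,ε}, {α,β,γ}, {α,δ,ε}, {β,γ,ζ}, {δ,ε,ζ}, {α,β,γ,ζ}, {α,δ,ε,ζ}, {β,γ,δ,ε}, {α,β,γ,δ,ε}, {β,γ,δ,ε,ζ}, Ω }.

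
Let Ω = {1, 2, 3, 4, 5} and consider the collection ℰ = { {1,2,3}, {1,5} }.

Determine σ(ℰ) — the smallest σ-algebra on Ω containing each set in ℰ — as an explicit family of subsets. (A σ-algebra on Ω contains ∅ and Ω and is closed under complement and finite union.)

|σ(ℰ)| = 16.  σ(ℰ) = { ∅, {1}, {4}, {5}, {1,4}, {1,5}, {2,3}, {4,5}, {1,2,3}, {1,4,5}, {2,3,4}, {2,3,5}, {1,2,3,4}, {1,2,3,5}, {2,3,4,5}, Ω }

Working:
Initial family (4 sets): { ∅, {1,5}, {1,2,3}, Ω }.
Round 1 adds 3:
  {4,5}  = ᶜ of {1,2,3}
  {2,3,4}  = ᶜ of {1,5}
  {1,2,3,5}  = {1,2,3} ∪ {1,5}
  — 7 sets.
Round 2: 4 new —
  {4}  = ᶜ of {1,2,3,5}
  {1,4,5}  = {4,5} ∪ {1,5}
  {1,2,3,4}  = {1,2,3} ∪ {2,3,4}
  {2,3,4,5}  = {4,5} ∪ {2,3,4}
  — 11 sets.
Round 3: +3 →
  {1}  = ᶜ of {2,3,4,5}
  {5}  = ᶜ of {1,2,3,4}
  {2,3}  = ᶜ of {1,4,5}
  — 14 sets.
Round 4 adds 2:
  {1,4}  = {4} ∪ {1}
  {2,3,5}  = {2,3} ∪ {5}
  — 16 sets.
After Round 5 the family is unchanged; done.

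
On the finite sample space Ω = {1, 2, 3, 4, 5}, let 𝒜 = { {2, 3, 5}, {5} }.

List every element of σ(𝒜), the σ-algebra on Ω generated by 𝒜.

σ(𝒜) (8 sets): { {}, {5}, {1, 4}, {2, 3}, {1, 4, 5}, {2, 3, 5}, {1, 2, 3, 4}, Ω }

Working:
Start: 𝒜 ∪ {∅, Ω} = { {}, {5}, {2, 3, 5}, Ω }.
Pass 1: 2 new —
  {1, 4}  = Ω∖{2, 3, 5}
  {1, 2, 3, 4}  = Ω∖{5}
  [6 total]
Pass 2 adds 1:
  {1, 4, 5}  = {1, 4} ∪ {5}
  [7 total]
Pass 3: 1 new —
  {2, 3}  = Ω∖{1, 4, 5}
  [8 total]
After Pass 4 the family is unchanged; done.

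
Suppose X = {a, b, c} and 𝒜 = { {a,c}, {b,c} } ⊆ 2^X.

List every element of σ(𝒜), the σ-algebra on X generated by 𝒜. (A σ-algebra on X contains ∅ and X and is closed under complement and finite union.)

Initial family (4 sets): { {}, {a,c}, {b,c}, X }.
Round 1. New:
  {a}  = {b,c}ᶜ
  {b}  = {a,c}ᶜ
  [6 total]
Round 2 adds 1:
  {a,b}  = {b} ∪ {a}
  [7 total]
Round 3: +1 →
  {c}  = {a,b}ᶜ
  [8 total]
Round 4: already closed under ᶜ and ∪.

Hence σ(𝒜) has 8 members: { {}, {a}, {b}, {c}, {a,b}, {a,c}, {b,c}, X }.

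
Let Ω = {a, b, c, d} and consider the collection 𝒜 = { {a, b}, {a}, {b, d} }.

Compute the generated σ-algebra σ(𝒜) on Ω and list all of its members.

Take S₀ = 𝒜 ∪ {∅, Ω} = { {}, {a}, {a, b}, {b, d}, Ω }.
Pass 1 adds 4:
  {a, c}  = complement {b, d}
  {c, d}  = complement {a, b}
  {a, b, d}  = {a, b} ∪ {b, d}
  {b, c, d}  = complement {a}
  |family| = 9
Pass 2 (3 new):
  {c}  = complement {a, b, d}
  {a, b, c}  = {a, b} ∪ {a, c}
  {a, c, d}  = {c, d} ∪ {a, c}
  |family| = 12
Pass 3. New:
  {b}  = complement {a, c, d}
  {d}  = complement {a, b, c}
  |family| = 14
Pass 4: +2 →
  {a, d}  = {d} ∪ {a}
  {b, c}  = {c} ∪ {b}
  |family| = 16
Pass 5: closed — nothing new.

Therefore σ(𝒜) = { {}, {a}, {b}, {c}, {d}, {a, b}, {a, c}, {a, d}, {b, c}, {b, d}, {c, d}, {a, b, c}, {a, b, d}, {a, c, d}, {b, c, d}, Ω } (|σ(𝒜)| = 16).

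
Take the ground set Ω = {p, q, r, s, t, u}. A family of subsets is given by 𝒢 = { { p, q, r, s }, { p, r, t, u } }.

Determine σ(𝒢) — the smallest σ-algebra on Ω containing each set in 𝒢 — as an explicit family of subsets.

Initial family (4 sets): { {  }, { p, q, r, s }, { p, r, t, u }, Ω }.
Iteration 1 adds 2:
  { q, s }  = Ω∖{ p, r, t, u }
  { t, u }  = Ω∖{ p, q, r, s }
  — 6 sets.
Iteration 2 adds 1:
  { q, s, t, u }  = { t, u } ∪ { q, s }
  — 7 sets.
Iteration 3. New:
  { p, r }  = Ω∖{ q, s, t, u }
  — 8 sets.
Iteration 4: closed — nothing new.

Hence σ(𝒢) has 8 members: { {  }, { p, r }, { q, s }, { t, u }, { p, q, r, s }, { p, r, t, u }, { q, s, t, u }, Ω }.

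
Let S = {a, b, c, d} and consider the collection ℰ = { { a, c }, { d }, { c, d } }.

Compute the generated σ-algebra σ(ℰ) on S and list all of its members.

Begin from { {}, { d }, { a, c }, { c, d }, S } (that is, ℰ plus ∅ and S).
Iteration 1: +4 →
  { a, b }  = { c, d }ᶜ
  { b, d }  = { a, c }ᶜ
  { a, b, c }  = { d }ᶜ
  { a, c, d }  = { c, d } ∪ { a, c }
Iteration 2 adds 3:
  { b }  = { a, c, d }ᶜ
  { a, b, d }  = { a, b } ∪ { d }
  { b, c, d }  = { c, d } ∪ { b, d }
Iteration 3 (2 new):
  { a }  = { b, c, d }ᶜ
  { c }  = { a, b, d }ᶜ
Iteration 4 adds 2:
  { a, d }  = { d } ∪ { a }
  { b, c }  = { c } ∪ { b }
Iteration 5: no new sets; the family is a σ-algebra.

Hence σ(ℰ) has 16 members: { {}, { a }, { b }, { c }, { d }, { a, b }, { a, c }, { a, d }, { b, c }, { b, d }, { c, d }, { a, b, c }, { a, b, d }, { a, c, d }, { b, c, d }, S }.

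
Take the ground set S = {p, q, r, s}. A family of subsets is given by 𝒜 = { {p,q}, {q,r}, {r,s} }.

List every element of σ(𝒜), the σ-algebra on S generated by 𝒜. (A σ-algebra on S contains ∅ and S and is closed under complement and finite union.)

Answer: σ(𝒜) = { ∅, {p}, {q}, {r}, {s}, {p,q}, {p,r}, {p,s}, {q,r}, {q,s}, {r,s}, {p,q,r}, {p,q,s}, {p,r,s}, {q,r,s}, S }

Working:
Initial family (5 sets): { ∅, {p,q}, {q,r}, {r,s}, S }.
Step 1. New:
  {p,s}  = {q,r}ᶜ
  {p,q,r}  = {q,r} ∪ {p,q}
  {q,r,s}  = {r,s} ∪ {q,r}
  [8 total]
Step 2. New:
  {p}  = {q,r,s}ᶜ
  {s}  = {p,q,r}ᶜ
  {p,q,s}  = {p,s} ∪ {p,q}
  {p,r,s}  = {r,s} ∪ {p,s}
  [12 total]
Step 3. New:
  {q}  = {p,r,s}ᶜ
  {r}  = {p,q,s}ᶜ
  [14 total]
Step 4: +2 →
  {p,r}  = {r} ∪ {p}
  {q,s}  = {s} ∪ {q}
  [16 total]
After Step 5 the family is unchanged; done.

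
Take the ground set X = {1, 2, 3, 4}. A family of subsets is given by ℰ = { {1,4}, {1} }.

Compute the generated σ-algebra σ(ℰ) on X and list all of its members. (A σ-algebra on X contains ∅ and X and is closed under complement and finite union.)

Initial family (4 sets): { ∅, {1}, {1,4}, X }.
Iteration 1 adds 2:
  {2,3}  = ᶜ of {1,4}
  {2,3,4}  = ᶜ of {1}
  — 6 sets.
Iteration 2 adds 1:
  {1,2,3}  = {2,3} ∪ {1}
  — 7 sets.
Iteration 3: +1 →
  {4}  = ᶜ of {1,2,3}
  — 8 sets.
Iteration 4: no new sets; the family is a σ-algebra.

Hence σ(ℰ) has 8 members: { ∅, {1}, {4}, {1,4}, {2,3}, {1,2,3}, {2,3,4}, X }.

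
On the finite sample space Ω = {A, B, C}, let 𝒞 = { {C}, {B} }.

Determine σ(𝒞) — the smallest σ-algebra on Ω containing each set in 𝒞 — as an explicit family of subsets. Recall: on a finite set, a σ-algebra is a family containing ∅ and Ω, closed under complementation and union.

|σ(𝒞)| = 8.  σ(𝒞) = { {}, {A}, {B}, {C}, {A,B}, {A,C}, {B,C}, Ω }

Derivation:
Take S₀ = 𝒞 ∪ {∅, Ω} = { {}, {B}, {C}, Ω }.
Round 1: +3 →
  {A,B}  = {C}ᶜ
  {A,C}  = {B}ᶜ
  {B,C}  = {C} ∪ {B}
  |family| = 7
Round 2. New:
  {A}  = {B,C}ᶜ
  |family| = 8
After Round 3 the family is unchanged; done.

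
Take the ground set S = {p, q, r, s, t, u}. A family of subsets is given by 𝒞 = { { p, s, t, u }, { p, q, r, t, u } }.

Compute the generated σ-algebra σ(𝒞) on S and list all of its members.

|σ(𝒞)| = 8.  σ(𝒞) = { ∅, { s }, { q, r }, { p, t, u }, { q, r, s }, { p, s, t, u }, { p, q, r, t, u }, S }

Derivation:
Begin from { ∅, { p, s, t, u }, { p, q, r, t, u }, S } (that is, 𝒞 plus ∅ and S).
Iteration 1: 2 new —
  { s }  = ᶜ of { p, q, r, t, u }
  { q, r }  = ᶜ of { p, s, t, u }
  (now 6)
Iteration 2 adds 1:
  { q, r, s }  = { q, r } ∪ { s }
  (now 7)
Iteration 3. New:
  { p, t, u }  = ᶜ of { q, r, s }
  (now 8)
Iteration 4: stable.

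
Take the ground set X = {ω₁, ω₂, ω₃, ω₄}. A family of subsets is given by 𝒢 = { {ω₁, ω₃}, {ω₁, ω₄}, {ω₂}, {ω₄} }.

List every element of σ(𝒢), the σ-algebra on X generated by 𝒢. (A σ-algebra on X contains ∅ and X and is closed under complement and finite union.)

σ(𝒢) (16 sets): { {}, {ω₁}, {ω₂}, {ω₃}, {ω₄}, {ω₁, ω₂}, {ω₁, ω₃}, {ω₁, ω₄}, {ω₂, ω₃}, {ω₂, ω₄}, {ω₃, ω₄}, {ω₁, ω₂, ω₃}, {ω₁, ω₂, ω₄}, {ω₁, ω₃, ω₄}, {ω₂, ω₃, ω₄}, X }

Working:
Initial family (6 sets): { {}, {ω₂}, {ω₄}, {ω₁, ω₃}, {ω₁, ω₄}, X }.
Step 1 (5 new):
  {ω₂, ω₃}  = {ω₁, ω₄}ᶜ
  {ω₂, ω₄}  = {ω₁, ω₃}ᶜ
  {ω₁, ω₂, ω₃}  = {ω₄}ᶜ
  {ω₁, ω₂, ω₄}  = {ω₁, ω₄} ∪ {ω₂}
  {ω₁, ω₃, ω₄}  = {ω₂}ᶜ
  [11 total]
Step 2 (2 new):
  {ω₃}  = {ω₁, ω₂, ω₄}ᶜ
  {ω₂, ω₃, ω₄}  = {ω₂, ω₃} ∪ {ω₄}
  [13 total]
Step 3: +2 →
  {ω₁}  = {ω₂, ω₃, ω₄}ᶜ
  {ω₃, ω₄}  = {ω₃} ∪ {ω₄}
  [15 total]
Step 4: +1 →
  {ω₁, ω₂}  = {ω₃, ω₄}ᶜ
  [16 total]
Step 5: stable.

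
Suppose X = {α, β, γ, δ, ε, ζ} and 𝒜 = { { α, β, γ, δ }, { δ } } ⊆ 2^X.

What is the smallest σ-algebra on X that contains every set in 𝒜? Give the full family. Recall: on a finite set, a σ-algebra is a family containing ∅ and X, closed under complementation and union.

σ(𝒜) (8 sets): { {}, { δ }, { ε, ζ }, { α, β, γ }, { δ, ε, ζ }, { α, β, γ, δ }, { α, β, γ, ε, ζ }, X }

Trace:
Begin from { {}, { δ }, { α, β, γ, δ }, X } (that is, 𝒜 plus ∅ and X).
Iteration 1. New:
  { ε, ζ }  = X∖{ α, β, γ, δ }
  { α, β, γ, ε, ζ }  = X∖{ δ }
Iteration 2: +1 →
  { δ, ε, ζ }  = { ε, ζ } ∪ { δ }
Iteration 3: 1 new —
  { α, β, γ }  = X∖{ δ, ε, ζ }
Iteration 4: closed — nothing new.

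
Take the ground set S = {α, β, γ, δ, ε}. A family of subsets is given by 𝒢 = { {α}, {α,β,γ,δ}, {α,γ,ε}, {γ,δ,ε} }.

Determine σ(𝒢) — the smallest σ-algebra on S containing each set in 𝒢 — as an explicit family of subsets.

Start: 𝒢 ∪ {∅, S} = { {}, {α}, {α,γ,ε}, {γ,δ,ε}, {α,β,γ,δ}, S }.
Iteration 1 adds 5:
  {ε}  = S∖{α,β,γ,δ}
  {α,β}  = S∖{γ,δ,ε}
  {β,δ}  = S∖{α,γ,ε}
  {α,γ,δ,ε}  = {γ,δ,ε} ∪ {α,γ,ε}
  {β,γ,δ,ε}  = S∖{α}
  (now 11)
Iteration 2: 6 new —
  {β}  = S∖{α,γ,δ,ε}
  {α,ε}  = {ε} ∪ {α}
  {α,β,δ}  = {α,β} ∪ {β,δ}
  {α,β,ε}  = {α,β} ∪ {ε}
  {β,δ,ε}  = {ε} ∪ {β,δ}
  {α,β,γ,ε}  = {α,β} ∪ {α,γ,ε}
  (now 17)
Iteration 3 adds 7:
  {δ}  = S∖{α,β,γ,ε}
  {α,γ}  = S∖{β,δ,ε}
  {β,ε}  = {β} ∪ {ε}
  {γ,δ}  = S∖{α,β,ε}
  {γ,ε}  = S∖{α,β,δ}
  {β,γ,δ}  = S∖{α,ε}
  {α,β,δ,ε}  = {α,β,ε} ∪ {α,β,δ}
  (now 24)
Iteration 4: +7 →
  {γ}  = S∖{α,β,δ,ε}
  {α,δ}  = {δ} ∪ {α}
  {δ,ε}  = {ε} ∪ {δ}
  {α,β,γ}  = {α,β} ∪ {α,γ}
  {α,γ,δ}  = S∖{β,ε}
  {α,δ,ε}  = {α,ε} ∪ {δ}
  {β,γ,ε}  = {β,ε} ∪ {γ,ε}
  (now 31)
Iteration 5: +1 →
  {β,γ}  = S∖{α,δ,ε}
  (now 32)
Iteration 6: stable.

σ(𝒢) = { {}, {α}, {β}, {γ}, {δ}, {ε}, {α,β}, {α,γ}, {α,δ}, {α,ε}, {β,γ}, {β,δ}, {β,ε}, {γ,δ}, {γ,ε}, {δ,ε}, {α,β,γ}, {α,β,δ}, {α,β,ε}, {α,γ,δ}, {α,γ,ε}, {α,δ,ε}, {β,γ,δ}, {β,γ,ε}, {β,δ,ε}, {γ,δ,ε}, {α,β,γ,δ}, {α,β,γ,ε}, {α,β,δ,ε}, {α,γ,δ,ε}, {β,γ,δ,ε}, S }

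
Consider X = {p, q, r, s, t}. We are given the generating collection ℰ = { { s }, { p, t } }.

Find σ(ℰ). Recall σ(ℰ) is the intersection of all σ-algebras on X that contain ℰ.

|σ(ℰ)| = 8.  σ(ℰ) = { {}, { s }, { p, t }, { q, r }, { p, s, t }, { q, r, s }, { p, q, r, t }, X }

Check:
Start: ℰ ∪ {∅, X} = { {}, { s }, { p, t }, X }.
Step 1: 3 new —
  { p, s, t }  = { s } ∪ { p, t }
  { q, r, s }  = ᶜ of { p, t }
  { p, q, r, t }  = ᶜ of { s }
  (now 7)
Step 2: +1 →
  { q, r }  = ᶜ of { p, s, t }
  (now 8)
Step 3: already closed under ᶜ and ∪.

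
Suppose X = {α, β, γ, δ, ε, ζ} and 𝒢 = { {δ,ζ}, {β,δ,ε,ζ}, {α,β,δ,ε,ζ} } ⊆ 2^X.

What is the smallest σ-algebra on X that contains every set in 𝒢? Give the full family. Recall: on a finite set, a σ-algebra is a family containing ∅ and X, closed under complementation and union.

|σ(𝒢)| = 16.  σ(𝒢) = { {}, {α}, {γ}, {α,γ}, {β,ε}, {δ,ζ}, {α,β,ε}, {α,δ,ζ}, {β,γ,ε}, {γ,δ,ζ}, {α,β,γ,ε}, {α,γ,δ,ζ}, {β,δ,ε,ζ}, {α,β,δ,ε,ζ}, {β,γ,δ,ε,ζ}, X }

Check:
Initial family (5 sets): { {}, {δ,ζ}, {β,δ,ε,ζ}, {α,β,δ,ε,ζ}, X }.
Pass 1. New:
  {γ}  = X∖{α,β,δ,ε,ζ}
  {α,γ}  = X∖{β,δ,ε,ζ}
  {α,β,γ,ε}  = X∖{δ,ζ}
  (now 8)
Pass 2: 3 new —
  {γ,δ,ζ}  = {γ} ∪ {δ,ζ}
  {α,γ,δ,ζ}  = {δ,ζ} ∪ {α,γ}
  {β,γ,δ,ε,ζ}  = {γ} ∪ {β,δ,ε,ζ}
  (now 11)
Pass 3: +3 →
  {α}  = X∖{β,γ,δ,ε,ζ}
  {β,ε}  = X∖{α,γ,δ,ζ}
  {α,β,ε}  = X∖{γ,δ,ζ}
  (now 14)
Pass 4: +2 →
  {α,δ,ζ}  = {δ,ζ} ∪ {α}
  {β,γ,ε}  = {γ} ∪ {β,ε}
  (now 16)
Pass 5 adds nothing — fixpoint reached.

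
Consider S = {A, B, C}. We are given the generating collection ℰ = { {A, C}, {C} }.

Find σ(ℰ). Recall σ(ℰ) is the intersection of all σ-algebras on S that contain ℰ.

Take S₀ = ℰ ∪ {∅, S} = { {}, {C}, {A, C}, S }.
Pass 1: +2 →
  {B}  = ᶜ of {A, C}
  {A, B}  = ᶜ of {C}
  — 6 sets.
Pass 2: +1 →
  {B, C}  = {C} ∪ {B}
  — 7 sets.
Pass 3: +1 →
  {A}  = ᶜ of {B, C}
  — 8 sets.
Pass 4: stable.

Therefore σ(ℰ) = { {}, {A}, {B}, {C}, {A, B}, {A, C}, {B, C}, S } (|σ(ℰ)| = 8).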